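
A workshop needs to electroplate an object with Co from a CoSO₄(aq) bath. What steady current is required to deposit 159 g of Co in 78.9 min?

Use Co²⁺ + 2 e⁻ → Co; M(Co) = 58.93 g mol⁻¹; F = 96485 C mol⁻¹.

n(Co) = 159 / 58.93 = 2.698 mol.
n(e⁻) = 2 × 2.698 = 5.396 mol.
Q = n(e⁻)·F = 5.396 × 96485 = 520700 C.
I = Q/t = 520700 / 4734.0 s = 110 A.

110 A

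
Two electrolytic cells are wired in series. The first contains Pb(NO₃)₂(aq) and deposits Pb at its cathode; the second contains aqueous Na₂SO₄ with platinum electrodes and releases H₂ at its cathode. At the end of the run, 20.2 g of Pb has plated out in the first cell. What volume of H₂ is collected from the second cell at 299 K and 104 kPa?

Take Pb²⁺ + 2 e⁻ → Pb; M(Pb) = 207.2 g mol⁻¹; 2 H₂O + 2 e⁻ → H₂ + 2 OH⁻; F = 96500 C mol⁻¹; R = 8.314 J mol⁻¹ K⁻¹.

n(Pb) = 20.2 / 207.2 = 0.09749 mol, so n(e⁻) = 2 × 0.09749 = 0.1950 mol.
The cells are in series, so the same 0.1950 mol of electrons passes through the second cell.
2 H₂O + 2 e⁻ → H₂ + 2 OH⁻ — 2 mol e⁻ per mol H₂, so n(H₂) = 0.1950/2 = 0.09749 mol.
V = nRT/P = (0.09749 × 8.314 × 299) / (104 × 10³) = 0.00233 m³ = 2.33 L.

2.33 L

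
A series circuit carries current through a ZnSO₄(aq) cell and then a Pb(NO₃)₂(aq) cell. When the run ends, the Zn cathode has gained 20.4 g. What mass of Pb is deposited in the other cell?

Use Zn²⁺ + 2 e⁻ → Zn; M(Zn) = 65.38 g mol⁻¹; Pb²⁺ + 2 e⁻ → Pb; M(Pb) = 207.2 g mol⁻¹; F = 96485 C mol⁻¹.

64.7 g

n(Zn) = 20.4 / 65.38 = 0.3120 mol.
Since Zn²⁺ + 2 e⁻ → Zn, n(e⁻) passed = 2 × 0.3120 = 0.6240 mol.
Cells in series carry the same charge, so the same 0.6240 mol of electrons passes through cell 2.
Pb²⁺ + 2 e⁻ → Pb, so n(Pb) = 0.6240 / 2 = 0.3120 mol.
m(Pb) = 0.3120 × 207.2 = 64.7 g.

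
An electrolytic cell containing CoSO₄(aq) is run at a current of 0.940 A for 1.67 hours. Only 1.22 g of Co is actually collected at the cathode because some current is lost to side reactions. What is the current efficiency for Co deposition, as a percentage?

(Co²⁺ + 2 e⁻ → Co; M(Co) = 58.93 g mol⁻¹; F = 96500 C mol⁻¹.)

70.7 %

Q = I·t = 0.9400 × 6012.0 = 5651 C; n(e⁻) = 5651/96500 = 0.05856 mol.
Theoretical n(Co) = n(e⁻)/2 = 0.02928 mol, i.e. m_theo = 0.02928 × 58.93 = 1.726 g.
Efficiency = m_actual / m_theo = 1.22 / 1.726 = 70.7 %.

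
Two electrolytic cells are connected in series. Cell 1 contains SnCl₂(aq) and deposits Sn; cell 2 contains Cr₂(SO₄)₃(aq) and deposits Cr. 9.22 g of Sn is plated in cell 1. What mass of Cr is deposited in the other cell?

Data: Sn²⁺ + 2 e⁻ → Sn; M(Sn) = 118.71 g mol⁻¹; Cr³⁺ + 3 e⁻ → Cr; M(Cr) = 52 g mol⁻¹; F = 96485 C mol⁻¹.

n(Sn) = 9.22 / 118.71 = 0.07767 mol.
Since Sn²⁺ + 2 e⁻ → Sn, n(e⁻) passed = 2 × 0.07767 = 0.1553 mol.
Cells in series carry the same charge, so the same 0.1553 mol of electrons passes through cell 2.
Cr³⁺ + 3 e⁻ → Cr, so n(Cr) = 0.1553 / 3 = 0.05178 mol.
m(Cr) = 0.05178 × 52 = 2.69 g.

2.69 g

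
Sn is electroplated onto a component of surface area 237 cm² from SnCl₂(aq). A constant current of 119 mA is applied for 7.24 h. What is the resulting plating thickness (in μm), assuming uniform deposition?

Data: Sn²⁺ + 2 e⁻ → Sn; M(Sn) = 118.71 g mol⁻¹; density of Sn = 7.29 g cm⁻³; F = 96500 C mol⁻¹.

11.0 μm

Q = I·t = 0.1190 × 26064 = 3102 C; n(e⁻) = 0.03214 mol.
n(Sn) = n(e⁻)/2 = 0.01607 mol, so m = 0.01607 × 118.71 = 1.908 g.
Volume = m/ρ = 1.908 / 7.29 = 0.2617 cm³.
Thickness = V/A = 0.2617 / 237 = 0.00110 cm = 11.0 μm.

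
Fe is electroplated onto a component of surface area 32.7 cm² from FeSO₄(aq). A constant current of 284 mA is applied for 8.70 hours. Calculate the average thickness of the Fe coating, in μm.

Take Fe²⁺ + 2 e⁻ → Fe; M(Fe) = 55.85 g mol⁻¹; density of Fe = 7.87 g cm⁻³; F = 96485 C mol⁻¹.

Q = I·t = 0.2840 × 31320 = 8895 C; n(e⁻) = 0.09219 mol.
n(Fe) = n(e⁻)/2 = 0.04609 mol, so m = 0.04609 × 55.85 = 2.574 g.
Volume = m/ρ = 2.574 / 7.87 = 0.3271 cm³.
Thickness = V/A = 0.3271 / 32.7 = 0.0100 cm = 100 μm.

100 μm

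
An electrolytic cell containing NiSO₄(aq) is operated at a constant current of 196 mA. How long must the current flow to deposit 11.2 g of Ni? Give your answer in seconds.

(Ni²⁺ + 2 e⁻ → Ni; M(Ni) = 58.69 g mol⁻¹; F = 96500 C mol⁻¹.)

n(Ni) = m/M = 11.2 / 58.69 = 0.1908 mol.
Each Ni atom requires 2 electrons, so n(e⁻) = 2 × 0.1908 = 0.3817 mol.
Q = n(e⁻)·F = 0.3817 × 96500 = 36830 C.
t = Q/I = 36830 / 0.1960 A = 187900 s.

1.88 × 10⁵ s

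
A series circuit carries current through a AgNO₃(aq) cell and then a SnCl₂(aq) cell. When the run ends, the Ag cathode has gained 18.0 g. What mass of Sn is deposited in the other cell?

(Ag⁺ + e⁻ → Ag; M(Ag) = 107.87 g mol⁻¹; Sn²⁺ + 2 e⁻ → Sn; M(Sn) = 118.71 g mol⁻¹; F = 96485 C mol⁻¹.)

n(Ag) = 18.0 / 107.87 = 0.1669 mol.
Since Ag⁺ + e⁻ → Ag, n(e⁻) passed = 1 × 0.1669 = 0.1669 mol.
Cells in series carry the same charge, so the same 0.1669 mol of electrons passes through cell 2.
Sn²⁺ + 2 e⁻ → Sn, so n(Sn) = 0.1669 / 2 = 0.08343 mol.
m(Sn) = 0.08343 × 118.71 = 9.90 g.

9.90 g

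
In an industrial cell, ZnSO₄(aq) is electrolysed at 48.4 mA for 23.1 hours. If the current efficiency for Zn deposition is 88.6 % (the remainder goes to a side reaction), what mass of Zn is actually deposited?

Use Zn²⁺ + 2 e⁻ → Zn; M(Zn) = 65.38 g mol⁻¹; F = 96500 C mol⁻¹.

1.21 g

Q = I·t = 0.04840 × 83160 = 4025 C.
n(e⁻) = 4025/96500 = 0.04171 mol; theoretically n(Zn) = 0.04171/2 = 0.02085 mol, m_theo = 1.363 g.
At 88.6 % efficiency, m_actual = 0.886 × 1.363 = 1.21 g.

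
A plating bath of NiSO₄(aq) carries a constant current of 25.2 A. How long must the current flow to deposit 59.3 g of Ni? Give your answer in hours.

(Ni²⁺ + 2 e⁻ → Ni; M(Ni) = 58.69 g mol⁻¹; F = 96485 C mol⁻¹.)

n(Ni) = m/M = 59.3 / 58.69 = 1.010 mol.
Each Ni atom requires 2 electrons, so n(e⁻) = 2 × 1.010 = 2.021 mol.
Q = n(e⁻)·F = 2.021 × 96485 = 195000 C.
t = Q/I = 195000 / 25.20 A = 7737 s = 2.15 h.

2.15 h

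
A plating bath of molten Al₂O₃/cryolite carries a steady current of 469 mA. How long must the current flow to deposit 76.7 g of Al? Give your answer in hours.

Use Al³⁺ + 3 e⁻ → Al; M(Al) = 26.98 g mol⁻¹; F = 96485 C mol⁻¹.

487 h

n(Al) = m/M = 76.7 / 26.98 = 2.843 mol.
Each Al atom requires 3 electrons, so n(e⁻) = 3 × 2.843 = 8.529 mol.
Q = n(e⁻)·F = 8.529 × 96485 = 822900 C.
t = Q/I = 822900 / 0.4690 A = 1755000 s = 487 h.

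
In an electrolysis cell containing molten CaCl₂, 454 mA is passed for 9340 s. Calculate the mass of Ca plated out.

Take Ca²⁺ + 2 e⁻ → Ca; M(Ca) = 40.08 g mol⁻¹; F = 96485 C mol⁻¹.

0.881 g

Q = I·t = 0.4540 A × 9340.0 s = 4240 C.
n(e⁻) = Q/F = 4240 / 96485 = 0.04395 mol.
Ca²⁺ + 2 e⁻ → Ca, so n(Ca) = n(e⁻)/2 = 0.02197 mol.
m = n·M = 0.02197 × 40.08 = 0.881 g.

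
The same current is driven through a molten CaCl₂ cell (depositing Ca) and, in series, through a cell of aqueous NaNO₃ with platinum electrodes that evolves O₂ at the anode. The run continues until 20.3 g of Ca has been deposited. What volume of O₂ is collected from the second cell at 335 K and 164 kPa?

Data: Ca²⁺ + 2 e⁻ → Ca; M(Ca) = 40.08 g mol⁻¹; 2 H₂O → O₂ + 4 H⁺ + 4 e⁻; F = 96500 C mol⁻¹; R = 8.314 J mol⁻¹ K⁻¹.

4.30 L

n(Ca) = 20.3 / 40.08 = 0.5065 mol, so n(e⁻) = 2 × 0.5065 = 1.013 mol.
The cells are in series, so the same 1.013 mol of electrons passes through the second cell.
2 H₂O → O₂ + 4 H⁺ + 4 e⁻ — 4 mol e⁻ per mol O₂, so n(O₂) = 1.013/4 = 0.2532 mol.
V = nRT/P = (0.2532 × 8.314 × 335) / (164 × 10³) = 0.00430 m³ = 4.30 L.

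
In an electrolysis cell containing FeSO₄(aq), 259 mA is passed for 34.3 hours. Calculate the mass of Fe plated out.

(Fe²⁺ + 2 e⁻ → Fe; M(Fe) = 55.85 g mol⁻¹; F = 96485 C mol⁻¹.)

9.26 g

Q = I·t = 0.2590 A × 123480 s = 31980 C.
n(e⁻) = Q/F = 31980 / 96485 = 0.3315 mol.
Fe²⁺ + 2 e⁻ → Fe, so n(Fe) = n(e⁻)/2 = 0.1657 mol.
m = n·M = 0.1657 × 55.85 = 9.26 g.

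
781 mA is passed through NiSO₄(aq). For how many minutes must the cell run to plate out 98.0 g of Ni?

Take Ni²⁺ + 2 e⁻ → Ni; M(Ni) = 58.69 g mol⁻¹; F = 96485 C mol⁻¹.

n(Ni) = m/M = 98.0 / 58.69 = 1.670 mol.
Each Ni atom requires 2 electrons, so n(e⁻) = 2 × 1.670 = 3.340 mol.
Q = n(e⁻)·F = 3.340 × 96485 = 322200 C.
t = Q/I = 322200 / 0.7810 A = 412600 s = 6880 min.

6880 min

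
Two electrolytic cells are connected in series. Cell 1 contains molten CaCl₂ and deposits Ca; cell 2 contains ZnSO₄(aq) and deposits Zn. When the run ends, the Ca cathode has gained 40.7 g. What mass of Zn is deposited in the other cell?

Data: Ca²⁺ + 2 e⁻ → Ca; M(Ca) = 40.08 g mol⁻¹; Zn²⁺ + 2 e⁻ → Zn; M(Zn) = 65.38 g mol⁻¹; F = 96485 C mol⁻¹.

66.4 g

n(Ca) = 40.7 / 40.08 = 1.015 mol.
Since Ca²⁺ + 2 e⁻ → Ca, n(e⁻) passed = 2 × 1.015 = 2.031 mol.
Cells in series carry the same charge, so the same 2.031 mol of electrons passes through cell 2.
Zn²⁺ + 2 e⁻ → Zn, so n(Zn) = 2.031 / 2 = 1.015 mol.
m(Zn) = 1.015 × 65.38 = 66.4 g.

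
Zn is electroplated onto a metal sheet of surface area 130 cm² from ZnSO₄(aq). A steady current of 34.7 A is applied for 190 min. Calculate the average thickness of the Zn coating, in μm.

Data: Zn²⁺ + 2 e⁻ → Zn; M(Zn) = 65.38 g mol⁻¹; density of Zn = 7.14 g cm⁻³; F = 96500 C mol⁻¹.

Q = I·t = 34.70 × 11400 = 395600 C; n(e⁻) = 4.099 mol.
n(Zn) = n(e⁻)/2 = 2.050 mol, so m = 2.050 × 65.38 = 134.0 g.
Volume = m/ρ = 134.0 / 7.14 = 18.77 cm³.
Thickness = V/A = 18.77 / 130 = 0.144 cm = 1440 μm.

1440 μm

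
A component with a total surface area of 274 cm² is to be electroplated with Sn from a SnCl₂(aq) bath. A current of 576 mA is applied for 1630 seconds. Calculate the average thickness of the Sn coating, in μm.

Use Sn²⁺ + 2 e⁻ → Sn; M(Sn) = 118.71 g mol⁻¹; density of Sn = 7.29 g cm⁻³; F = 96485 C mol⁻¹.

2.89 μm

Q = I·t = 0.5760 × 1630.0 = 938.9 C; n(e⁻) = 0.009731 mol.
n(Sn) = n(e⁻)/2 = 0.004865 mol, so m = 0.004865 × 118.71 = 0.5776 g.
Volume = m/ρ = 0.5776 / 7.29 = 0.07923 cm³.
Thickness = V/A = 0.07923 / 274 = 2.89 × 10⁻⁴ cm = 2.89 μm.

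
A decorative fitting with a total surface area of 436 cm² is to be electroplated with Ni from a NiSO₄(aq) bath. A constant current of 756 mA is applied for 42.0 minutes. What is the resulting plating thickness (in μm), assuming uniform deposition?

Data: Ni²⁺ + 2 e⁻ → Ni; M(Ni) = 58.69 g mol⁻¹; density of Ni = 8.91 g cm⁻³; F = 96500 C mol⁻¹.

1.49 μm

Q = I·t = 0.7560 × 2520.0 = 1905 C; n(e⁻) = 0.01974 mol.
n(Ni) = n(e⁻)/2 = 0.009871 mol, so m = 0.009871 × 58.69 = 0.5793 g.
Volume = m/ρ = 0.5793 / 8.91 = 0.06502 cm³.
Thickness = V/A = 0.06502 / 436 = 1.49 × 10⁻⁴ cm = 1.49 μm.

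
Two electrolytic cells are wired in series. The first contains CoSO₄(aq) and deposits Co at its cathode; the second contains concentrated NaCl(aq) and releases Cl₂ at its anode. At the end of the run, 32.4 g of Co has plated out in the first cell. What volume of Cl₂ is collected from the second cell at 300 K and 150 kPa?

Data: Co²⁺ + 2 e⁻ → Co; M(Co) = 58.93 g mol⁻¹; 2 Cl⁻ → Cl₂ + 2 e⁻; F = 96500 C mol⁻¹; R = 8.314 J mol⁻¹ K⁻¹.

9.14 L

n(Co) = 32.4 / 58.93 = 0.5498 mol, so n(e⁻) = 2 × 0.5498 = 1.100 mol.
The cells are in series, so the same 1.100 mol of electrons passes through the second cell.
2 Cl⁻ → Cl₂ + 2 e⁻ — 2 mol e⁻ per mol Cl₂, so n(Cl₂) = 1.100/2 = 0.5498 mol.
V = nRT/P = (0.5498 × 8.314 × 300) / (150 × 10³) = 0.00914 m³ = 9.14 L.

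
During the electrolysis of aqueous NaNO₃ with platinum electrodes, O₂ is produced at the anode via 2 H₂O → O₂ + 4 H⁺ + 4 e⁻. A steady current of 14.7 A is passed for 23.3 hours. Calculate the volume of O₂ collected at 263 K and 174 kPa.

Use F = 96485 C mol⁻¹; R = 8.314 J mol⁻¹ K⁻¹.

Q = I·t = 14.70 A × 83880 s = 1233000 C.
n(e⁻) = Q/F = 1233000 / 96485 = 12.78 mol.
4 electrons are transferred per O₂ molecule, so n(O₂) = 12.78 / 4 = 3.195 mol.
V = nRT/P = (3.195 × 8.314 × 263) / (174 × 10³ Pa) = 0.0401 m³ = 40.1 L.

40.1 L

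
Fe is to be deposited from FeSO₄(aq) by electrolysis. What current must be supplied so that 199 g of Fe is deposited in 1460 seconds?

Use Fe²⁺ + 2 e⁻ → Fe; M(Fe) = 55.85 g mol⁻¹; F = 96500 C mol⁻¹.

471 A

n(Fe) = 199 / 55.85 = 3.563 mol.
n(e⁻) = 2 × 3.563 = 7.126 mol.
Q = n(e⁻)·F = 7.126 × 96500 = 687700 C.
I = Q/t = 687700 / 1460.0 s = 471 A.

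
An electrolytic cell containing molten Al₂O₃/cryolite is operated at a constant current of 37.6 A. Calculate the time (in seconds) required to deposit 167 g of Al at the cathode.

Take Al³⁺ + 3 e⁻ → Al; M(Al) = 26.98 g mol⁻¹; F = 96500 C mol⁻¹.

n(Al) = m/M = 167 / 26.98 = 6.190 mol.
Each Al atom requires 3 electrons, so n(e⁻) = 3 × 6.190 = 18.57 mol.
Q = n(e⁻)·F = 18.57 × 96500 = 1792000 C.
t = Q/I = 1792000 / 37.60 A = 47660 s.

47700 s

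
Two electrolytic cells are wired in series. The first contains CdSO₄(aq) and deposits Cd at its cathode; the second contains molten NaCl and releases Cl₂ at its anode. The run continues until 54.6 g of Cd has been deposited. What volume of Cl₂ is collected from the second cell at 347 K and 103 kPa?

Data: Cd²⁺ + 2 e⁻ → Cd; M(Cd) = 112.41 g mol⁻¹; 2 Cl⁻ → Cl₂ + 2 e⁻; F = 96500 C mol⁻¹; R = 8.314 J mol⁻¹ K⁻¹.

n(Cd) = 54.6 / 112.41 = 0.4857 mol, so n(e⁻) = 2 × 0.4857 = 0.9714 mol.
The cells are in series, so the same 0.9714 mol of electrons passes through the second cell.
2 Cl⁻ → Cl₂ + 2 e⁻ — 2 mol e⁻ per mol Cl₂, so n(Cl₂) = 0.9714/2 = 0.4857 mol.
V = nRT/P = (0.4857 × 8.314 × 347) / (103 × 10³) = 0.0136 m³ = 13.6 L.

13.6 L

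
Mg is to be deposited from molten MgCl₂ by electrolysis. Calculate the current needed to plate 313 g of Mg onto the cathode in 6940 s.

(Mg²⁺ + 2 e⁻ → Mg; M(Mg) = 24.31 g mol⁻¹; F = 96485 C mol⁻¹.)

n(Mg) = 313 / 24.31 = 12.88 mol.
n(e⁻) = 2 × 12.88 = 25.75 mol.
Q = n(e⁻)·F = 25.75 × 96485 = 2485000 C.
I = Q/t = 2485000 / 6940.0 s = 358 A.

358 A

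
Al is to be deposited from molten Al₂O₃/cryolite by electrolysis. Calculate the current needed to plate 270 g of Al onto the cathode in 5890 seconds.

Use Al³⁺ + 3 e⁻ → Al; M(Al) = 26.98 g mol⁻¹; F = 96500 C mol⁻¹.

n(Al) = 270 / 26.98 = 10.01 mol.
n(e⁻) = 3 × 10.01 = 30.02 mol.
Q = n(e⁻)·F = 30.02 × 96500 = 2897000 C.
I = Q/t = 2897000 / 5890.0 s = 492 A.

492 A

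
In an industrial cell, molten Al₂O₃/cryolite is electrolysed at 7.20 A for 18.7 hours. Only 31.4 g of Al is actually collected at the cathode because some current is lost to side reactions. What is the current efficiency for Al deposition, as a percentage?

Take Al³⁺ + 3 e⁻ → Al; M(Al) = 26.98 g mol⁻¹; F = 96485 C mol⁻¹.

Q = I·t = 7.200 × 67320 = 484700 C; n(e⁻) = 484700/96485 = 5.024 mol.
Theoretical n(Al) = n(e⁻)/3 = 1.675 mol, i.e. m_theo = 1.675 × 26.98 = 45.18 g.
Efficiency = m_actual / m_theo = 31.4 / 45.18 = 69.5 %.

69.5 %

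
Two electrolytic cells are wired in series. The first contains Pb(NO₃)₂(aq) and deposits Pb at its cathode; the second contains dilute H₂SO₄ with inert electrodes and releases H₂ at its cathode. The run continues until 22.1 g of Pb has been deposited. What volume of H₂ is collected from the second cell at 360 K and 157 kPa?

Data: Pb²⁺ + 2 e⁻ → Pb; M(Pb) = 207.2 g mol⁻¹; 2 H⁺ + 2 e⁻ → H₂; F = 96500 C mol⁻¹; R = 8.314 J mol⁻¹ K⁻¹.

n(Pb) = 22.1 / 207.2 = 0.1067 mol, so n(e⁻) = 2 × 0.1067 = 0.2133 mol.
The cells are in series, so the same 0.2133 mol of electrons passes through the second cell.
2 H⁺ + 2 e⁻ → H₂ — 2 mol e⁻ per mol H₂, so n(H₂) = 0.2133/2 = 0.1067 mol.
V = nRT/P = (0.1067 × 8.314 × 360) / (157 × 10³) = 0.00203 m³ = 2.03 L.

2.03 L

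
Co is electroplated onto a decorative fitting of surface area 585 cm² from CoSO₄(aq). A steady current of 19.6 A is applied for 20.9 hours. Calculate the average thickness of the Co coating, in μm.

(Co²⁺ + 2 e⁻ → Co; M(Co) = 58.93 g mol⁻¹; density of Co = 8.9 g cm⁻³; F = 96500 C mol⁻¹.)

Q = I·t = 19.60 × 75240 = 1475000 C; n(e⁻) = 15.28 mol.
n(Co) = n(e⁻)/2 = 7.641 mol, so m = 7.641 × 58.93 = 450.3 g.
Volume = m/ρ = 450.3 / 8.9 = 50.59 cm³.
Thickness = V/A = 50.59 / 585 = 0.0865 cm = 865 μm.

865 μm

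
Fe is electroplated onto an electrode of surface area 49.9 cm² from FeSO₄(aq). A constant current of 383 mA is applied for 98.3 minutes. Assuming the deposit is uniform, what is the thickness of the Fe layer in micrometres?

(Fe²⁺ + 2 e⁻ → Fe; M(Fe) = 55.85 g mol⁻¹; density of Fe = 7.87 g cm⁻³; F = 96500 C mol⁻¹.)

Q = I·t = 0.3830 × 5898.0 = 2259 C; n(e⁻) = 0.02341 mol.
n(Fe) = n(e⁻)/2 = 0.01170 mol, so m = 0.01170 × 55.85 = 0.6537 g.
Volume = m/ρ = 0.6537 / 7.87 = 0.08306 cm³.
Thickness = V/A = 0.08306 / 49.9 = 0.00166 cm = 16.6 μm.

16.6 μm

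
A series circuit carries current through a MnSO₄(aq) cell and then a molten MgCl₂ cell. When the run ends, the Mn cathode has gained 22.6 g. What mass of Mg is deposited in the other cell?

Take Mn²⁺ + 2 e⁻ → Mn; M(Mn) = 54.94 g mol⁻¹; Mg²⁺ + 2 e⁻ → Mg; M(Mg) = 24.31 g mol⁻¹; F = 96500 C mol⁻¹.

10.0 g

n(Mn) = 22.6 / 54.94 = 0.4114 mol.
Since Mn²⁺ + 2 e⁻ → Mn, n(e⁻) passed = 2 × 0.4114 = 0.8227 mol.
Cells in series carry the same charge, so the same 0.8227 mol of electrons passes through cell 2.
Mg²⁺ + 2 e⁻ → Mg, so n(Mg) = 0.8227 / 2 = 0.4114 mol.
m(Mg) = 0.4114 × 24.31 = 10.0 g.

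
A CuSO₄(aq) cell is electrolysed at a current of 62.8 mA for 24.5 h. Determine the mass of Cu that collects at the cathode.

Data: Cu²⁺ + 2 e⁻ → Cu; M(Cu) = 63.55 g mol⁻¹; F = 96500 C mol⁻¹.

Q = I·t = 0.06280 A × 88200 s = 5539 C.
n(e⁻) = Q/F = 5539 / 96500 = 0.05740 mol.
Cu²⁺ + 2 e⁻ → Cu, so n(Cu) = n(e⁻)/2 = 0.02870 mol.
m = n·M = 0.02870 × 63.55 = 1.82 g.

1.82 g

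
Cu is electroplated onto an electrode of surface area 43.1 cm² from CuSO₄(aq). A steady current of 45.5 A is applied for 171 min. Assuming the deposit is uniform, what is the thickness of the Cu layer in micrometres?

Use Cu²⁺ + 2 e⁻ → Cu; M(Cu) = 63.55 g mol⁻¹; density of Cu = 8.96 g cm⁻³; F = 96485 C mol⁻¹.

3980 μm

Q = I·t = 45.50 × 10260 = 466800 C; n(e⁻) = 4.838 mol.
n(Cu) = n(e⁻)/2 = 2.419 mol, so m = 2.419 × 63.55 = 153.7 g.
Volume = m/ρ = 153.7 / 8.96 = 17.16 cm³.
Thickness = V/A = 17.16 / 43.1 = 0.398 cm = 3980 μm.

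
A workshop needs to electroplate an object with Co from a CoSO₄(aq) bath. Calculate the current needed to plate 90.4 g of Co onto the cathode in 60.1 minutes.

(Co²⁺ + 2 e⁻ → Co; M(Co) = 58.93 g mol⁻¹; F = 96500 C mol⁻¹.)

82.1 A

n(Co) = 90.4 / 58.93 = 1.534 mol.
n(e⁻) = 2 × 1.534 = 3.068 mol.
Q = n(e⁻)·F = 3.068 × 96500 = 296100 C.
I = Q/t = 296100 / 3606.0 s = 82.1 A.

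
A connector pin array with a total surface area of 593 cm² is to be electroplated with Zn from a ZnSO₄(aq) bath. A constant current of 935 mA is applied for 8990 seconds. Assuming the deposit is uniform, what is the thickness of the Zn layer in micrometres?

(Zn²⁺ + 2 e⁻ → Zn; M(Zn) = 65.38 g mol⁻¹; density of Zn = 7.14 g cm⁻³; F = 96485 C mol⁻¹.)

6.73 μm

Q = I·t = 0.9350 × 8990.0 = 8406 C; n(e⁻) = 0.08712 mol.
n(Zn) = n(e⁻)/2 = 0.04356 mol, so m = 0.04356 × 65.38 = 2.848 g.
Volume = m/ρ = 2.848 / 7.14 = 0.3989 cm³.
Thickness = V/A = 0.3989 / 593 = 6.73 × 10⁻⁴ cm = 6.73 μm.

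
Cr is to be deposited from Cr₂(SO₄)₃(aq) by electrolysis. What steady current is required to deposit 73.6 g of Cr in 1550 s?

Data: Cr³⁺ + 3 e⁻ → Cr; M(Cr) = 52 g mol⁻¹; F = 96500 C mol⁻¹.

264 A

n(Cr) = 73.6 / 52 = 1.415 mol.
n(e⁻) = 3 × 1.415 = 4.246 mol.
Q = n(e⁻)·F = 4.246 × 96500 = 409800 C.
I = Q/t = 409800 / 1550.0 s = 264 A.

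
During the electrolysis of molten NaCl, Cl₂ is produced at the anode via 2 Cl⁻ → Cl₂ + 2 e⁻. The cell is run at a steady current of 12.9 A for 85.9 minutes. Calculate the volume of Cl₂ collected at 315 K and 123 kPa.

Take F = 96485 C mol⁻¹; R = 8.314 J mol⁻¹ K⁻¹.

Q = I·t = 12.90 A × 5154.0 s = 66490 C.
n(e⁻) = Q/F = 66490 / 96485 = 0.6891 mol.
2 electrons are transferred per Cl₂ molecule, so n(Cl₂) = 0.6891 / 2 = 0.3445 mol.
V = nRT/P = (0.3445 × 8.314 × 315) / (123 × 10³ Pa) = 0.00734 m³ = 7.34 L.

7.34 L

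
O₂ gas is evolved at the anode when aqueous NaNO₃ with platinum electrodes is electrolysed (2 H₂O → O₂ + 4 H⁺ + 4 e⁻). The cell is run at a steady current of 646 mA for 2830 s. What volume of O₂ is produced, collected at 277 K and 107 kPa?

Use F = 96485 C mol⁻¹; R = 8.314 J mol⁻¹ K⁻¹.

0.102 L

Q = I·t = 0.6460 A × 2830.0 s = 1828 C.
n(e⁻) = Q/F = 1828 / 96485 = 0.01895 mol.
4 electrons are transferred per O₂ molecule, so n(O₂) = 0.01895 / 4 = 0.004737 mol.
V = nRT/P = (0.004737 × 8.314 × 277) / (107 × 10³ Pa) = 1.02 × 10⁻⁴ m³ = 0.102 L.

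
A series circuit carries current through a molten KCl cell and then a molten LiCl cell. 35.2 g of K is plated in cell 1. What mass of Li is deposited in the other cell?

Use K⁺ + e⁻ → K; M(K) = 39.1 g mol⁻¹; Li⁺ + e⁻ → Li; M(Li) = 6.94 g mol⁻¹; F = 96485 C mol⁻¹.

n(K) = 35.2 / 39.1 = 0.9003 mol.
Since K⁺ + e⁻ → K, n(e⁻) passed = 1 × 0.9003 = 0.9003 mol.
Cells in series carry the same charge, so the same 0.9003 mol of electrons passes through cell 2.
Li⁺ + e⁻ → Li, so n(Li) = 0.9003 / 1 = 0.9003 mol.
m(Li) = 0.9003 × 6.94 = 6.25 g.

6.25 g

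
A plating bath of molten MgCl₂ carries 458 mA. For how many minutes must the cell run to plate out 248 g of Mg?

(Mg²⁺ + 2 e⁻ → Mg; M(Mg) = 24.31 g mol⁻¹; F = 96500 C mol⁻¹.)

n(Mg) = m/M = 248 / 24.31 = 10.20 mol.
Each Mg atom requires 2 electrons, so n(e⁻) = 2 × 10.20 = 20.40 mol.
Q = n(e⁻)·F = 20.40 × 96500 = 1969000 C.
t = Q/I = 1969000 / 0.4580 A = 4299000 s = 71600 min.

71600 min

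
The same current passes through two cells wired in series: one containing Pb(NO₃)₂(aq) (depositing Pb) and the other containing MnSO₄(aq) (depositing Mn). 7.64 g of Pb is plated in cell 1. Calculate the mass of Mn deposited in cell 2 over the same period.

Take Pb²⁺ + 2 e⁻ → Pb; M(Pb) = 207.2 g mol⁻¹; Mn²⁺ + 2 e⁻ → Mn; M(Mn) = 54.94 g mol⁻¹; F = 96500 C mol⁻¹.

2.03 g

n(Pb) = 7.64 / 207.2 = 0.03687 mol.
Since Pb²⁺ + 2 e⁻ → Pb, n(e⁻) passed = 2 × 0.03687 = 0.07375 mol.
Cells in series carry the same charge, so the same 0.07375 mol of electrons passes through cell 2.
Mn²⁺ + 2 e⁻ → Mn, so n(Mn) = 0.07375 / 2 = 0.03687 mol.
m(Mn) = 0.03687 × 54.94 = 2.03 g.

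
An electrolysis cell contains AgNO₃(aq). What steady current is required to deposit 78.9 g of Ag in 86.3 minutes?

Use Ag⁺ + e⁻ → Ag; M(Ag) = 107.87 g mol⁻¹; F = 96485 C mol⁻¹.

13.6 A

n(Ag) = 78.9 / 107.87 = 0.7314 mol.
n(e⁻) = 1 × 0.7314 = 0.7314 mol.
Q = n(e⁻)·F = 0.7314 × 96485 = 70570 C.
I = Q/t = 70570 / 5178.0 s = 13.6 A.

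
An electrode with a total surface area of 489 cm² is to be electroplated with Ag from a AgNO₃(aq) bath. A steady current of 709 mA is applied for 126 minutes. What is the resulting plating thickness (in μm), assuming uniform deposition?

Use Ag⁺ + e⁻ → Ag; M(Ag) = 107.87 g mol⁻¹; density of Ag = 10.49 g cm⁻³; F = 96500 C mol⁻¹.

Q = I·t = 0.7090 × 7560.0 = 5360 C; n(e⁻) = 0.05554 mol.
n(Ag) = n(e⁻)/1 = 0.05554 mol, so m = 0.05554 × 107.87 = 5.992 g.
Volume = m/ρ = 5.992 / 10.49 = 0.5712 cm³.
Thickness = V/A = 0.5712 / 489 = 0.00117 cm = 11.7 μm.

11.7 μm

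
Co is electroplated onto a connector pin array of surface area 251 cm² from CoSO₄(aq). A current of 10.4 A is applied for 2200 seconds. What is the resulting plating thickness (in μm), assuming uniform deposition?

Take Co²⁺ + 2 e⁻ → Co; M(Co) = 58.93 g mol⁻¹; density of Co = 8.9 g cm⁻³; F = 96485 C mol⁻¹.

31.3 μm

Q = I·t = 10.40 × 2200.0 = 22880 C; n(e⁻) = 0.2371 mol.
n(Co) = n(e⁻)/2 = 0.1186 mol, so m = 0.1186 × 58.93 = 6.987 g.
Volume = m/ρ = 6.987 / 8.9 = 0.7851 cm³.
Thickness = V/A = 0.7851 / 251 = 0.00313 cm = 31.3 μm.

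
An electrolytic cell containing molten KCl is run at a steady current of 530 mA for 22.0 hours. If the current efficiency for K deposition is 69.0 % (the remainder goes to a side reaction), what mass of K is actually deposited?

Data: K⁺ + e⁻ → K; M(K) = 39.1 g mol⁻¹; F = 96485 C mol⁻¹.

11.7 g

Q = I·t = 0.5300 × 79200 = 41980 C.
n(e⁻) = 41980/96485 = 0.4351 mol; theoretically n(K) = 0.4351/1 = 0.4351 mol, m_theo = 17.01 g.
At 69.0 % efficiency, m_actual = 0.690 × 17.01 = 11.7 g.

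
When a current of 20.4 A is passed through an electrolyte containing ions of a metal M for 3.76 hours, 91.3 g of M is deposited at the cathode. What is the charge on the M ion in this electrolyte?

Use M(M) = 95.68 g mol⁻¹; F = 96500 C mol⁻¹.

Q = I·t = 20.40 A × 13536 s = 276100 C, so n(e⁻) = 276100/96500 = 2.861 mol.
n(M) deposited = 91.3 / 95.68 = 0.9542 mol.
Electrons per atom = n(e⁻)/n(M) = 2.861 / 0.9542 = 3.00 ≈ 3, so the ion is M³⁺.

+3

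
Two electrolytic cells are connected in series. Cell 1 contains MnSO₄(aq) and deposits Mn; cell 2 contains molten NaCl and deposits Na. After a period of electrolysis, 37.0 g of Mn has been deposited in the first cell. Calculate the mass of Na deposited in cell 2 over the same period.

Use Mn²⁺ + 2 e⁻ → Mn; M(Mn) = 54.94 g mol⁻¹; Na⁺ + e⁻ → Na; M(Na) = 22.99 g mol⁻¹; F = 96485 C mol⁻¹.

31.0 g

n(Mn) = 37.0 / 54.94 = 0.6735 mol.
Since Mn²⁺ + 2 e⁻ → Mn, n(e⁻) passed = 2 × 0.6735 = 1.347 mol.
Cells in series carry the same charge, so the same 1.347 mol of electrons passes through cell 2.
Na⁺ + e⁻ → Na, so n(Na) = 1.347 / 1 = 1.347 mol.
m(Na) = 1.347 × 22.99 = 31.0 g.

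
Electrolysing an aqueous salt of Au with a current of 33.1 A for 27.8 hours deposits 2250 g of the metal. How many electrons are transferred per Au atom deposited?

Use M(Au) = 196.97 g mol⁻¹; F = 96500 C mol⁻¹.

Q = I·t = 33.10 A × 100080 s = 3313000 C, so n(e⁻) = 3313000/96500 = 34.33 mol.
n(Au) deposited = 2250 / 196.97 = 11.42 mol.
Electrons per atom = n(e⁻)/n(Au) = 34.33 / 11.42 = 3.01 ≈ 3, so the ion is Au³⁺.

3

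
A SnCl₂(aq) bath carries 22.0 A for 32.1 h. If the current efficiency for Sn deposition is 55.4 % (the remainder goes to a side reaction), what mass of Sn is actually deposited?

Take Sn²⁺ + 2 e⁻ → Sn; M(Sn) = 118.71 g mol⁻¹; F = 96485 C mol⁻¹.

866 g

Q = I·t = 22.00 × 115560 = 2542000 C.
n(e⁻) = 2542000/96485 = 26.35 mol; theoretically n(Sn) = 26.35/2 = 13.17 mol, m_theo = 1564 g.
At 55.4 % efficiency, m_actual = 0.554 × 1564 = 866 g.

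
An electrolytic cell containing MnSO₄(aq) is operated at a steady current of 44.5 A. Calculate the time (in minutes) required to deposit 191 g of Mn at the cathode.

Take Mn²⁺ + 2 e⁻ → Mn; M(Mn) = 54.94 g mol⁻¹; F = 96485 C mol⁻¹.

251 min

n(Mn) = m/M = 191 / 54.94 = 3.477 mol.
Each Mn atom requires 2 electrons, so n(e⁻) = 2 × 3.477 = 6.953 mol.
Q = n(e⁻)·F = 6.953 × 96485 = 670900 C.
t = Q/I = 670900 / 44.50 A = 15080 s = 251 min.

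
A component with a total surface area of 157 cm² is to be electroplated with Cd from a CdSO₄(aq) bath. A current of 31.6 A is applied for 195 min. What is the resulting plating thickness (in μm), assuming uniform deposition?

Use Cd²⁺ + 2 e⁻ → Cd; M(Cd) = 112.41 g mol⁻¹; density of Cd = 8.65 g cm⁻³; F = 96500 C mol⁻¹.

1590 μm

Q = I·t = 31.60 × 11700 = 369700 C; n(e⁻) = 3.831 mol.
n(Cd) = n(e⁻)/2 = 1.916 mol, so m = 1.916 × 112.41 = 215.3 g.
Volume = m/ρ = 215.3 / 8.65 = 24.89 cm³.
Thickness = V/A = 24.89 / 157 = 0.159 cm = 1590 μm.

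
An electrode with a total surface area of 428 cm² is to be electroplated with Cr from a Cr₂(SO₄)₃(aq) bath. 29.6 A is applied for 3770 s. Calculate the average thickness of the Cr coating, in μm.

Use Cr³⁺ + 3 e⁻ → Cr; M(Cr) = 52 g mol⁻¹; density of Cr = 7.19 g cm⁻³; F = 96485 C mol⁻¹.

Q = I·t = 29.60 × 3770.0 = 111600 C; n(e⁻) = 1.157 mol.
n(Cr) = n(e⁻)/3 = 0.3855 mol, so m = 0.3855 × 52 = 20.05 g.
Volume = m/ρ = 20.05 / 7.19 = 2.788 cm³.
Thickness = V/A = 2.788 / 428 = 0.00651 cm = 65.1 μm.

65.1 μm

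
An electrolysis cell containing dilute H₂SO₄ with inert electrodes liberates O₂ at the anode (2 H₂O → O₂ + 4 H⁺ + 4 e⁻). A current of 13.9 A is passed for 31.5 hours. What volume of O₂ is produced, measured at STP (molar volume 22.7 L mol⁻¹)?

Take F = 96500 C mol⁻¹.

Q = I·t = 13.90 A × 113400 s = 1576000 C.
n(e⁻) = Q/F = 1576000 / 96500 = 16.33 mol.
4 electrons are transferred per O₂ molecule, so n(O₂) = 16.33 / 4 = 4.084 mol.
V = n × V_m = 4.084 × 22.7 = 92.7 L.

92.7 L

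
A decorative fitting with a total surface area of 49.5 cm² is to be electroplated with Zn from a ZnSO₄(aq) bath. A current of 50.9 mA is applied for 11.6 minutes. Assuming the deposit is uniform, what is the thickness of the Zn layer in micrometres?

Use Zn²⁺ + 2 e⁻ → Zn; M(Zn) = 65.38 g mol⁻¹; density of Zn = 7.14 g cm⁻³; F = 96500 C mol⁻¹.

0.340 μm

Q = I·t = 0.05090 × 696.00 = 35.43 C; n(e⁻) = 0.0003671 mol.
n(Zn) = n(e⁻)/2 = 0.0001836 mol, so m = 0.0001836 × 65.38 = 0.01200 g.
Volume = m/ρ = 0.01200 / 7.14 = 0.001681 cm³.
Thickness = V/A = 0.001681 / 49.5 = 3.40 × 10⁻⁵ cm = 0.340 μm.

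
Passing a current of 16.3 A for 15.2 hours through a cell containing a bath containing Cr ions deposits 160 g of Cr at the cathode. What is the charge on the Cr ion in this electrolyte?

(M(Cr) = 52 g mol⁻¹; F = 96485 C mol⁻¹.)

+3

Q = I·t = 16.30 A × 54720 s = 891900 C, so n(e⁻) = 891900/96485 = 9.244 mol.
n(Cr) deposited = 160 / 52 = 3.077 mol.
Electrons per atom = n(e⁻)/n(Cr) = 9.244 / 3.077 = 3.00 ≈ 3, so the ion is Cr³⁺.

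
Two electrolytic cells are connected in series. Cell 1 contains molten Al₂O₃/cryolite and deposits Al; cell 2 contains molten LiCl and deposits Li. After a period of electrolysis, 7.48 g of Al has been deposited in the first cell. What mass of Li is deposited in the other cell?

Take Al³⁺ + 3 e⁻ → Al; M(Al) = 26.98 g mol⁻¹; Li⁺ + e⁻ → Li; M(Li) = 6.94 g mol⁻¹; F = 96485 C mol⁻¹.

n(Al) = 7.48 / 26.98 = 0.2772 mol.
Since Al³⁺ + 3 e⁻ → Al, n(e⁻) passed = 3 × 0.2772 = 0.8317 mol.
Cells in series carry the same charge, so the same 0.8317 mol of electrons passes through cell 2.
Li⁺ + e⁻ → Li, so n(Li) = 0.8317 / 1 = 0.8317 mol.
m(Li) = 0.8317 × 6.94 = 5.77 g.

5.77 g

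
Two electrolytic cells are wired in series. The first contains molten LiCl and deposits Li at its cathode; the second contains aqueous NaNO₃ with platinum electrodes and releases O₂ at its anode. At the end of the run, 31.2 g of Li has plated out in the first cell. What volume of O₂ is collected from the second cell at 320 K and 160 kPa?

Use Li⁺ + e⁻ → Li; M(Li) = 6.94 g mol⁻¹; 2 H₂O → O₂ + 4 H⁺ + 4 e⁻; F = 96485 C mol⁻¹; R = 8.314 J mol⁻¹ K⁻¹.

18.7 L

n(Li) = 31.2 / 6.94 = 4.496 mol, so n(e⁻) = 1 × 4.496 = 4.496 mol.
The cells are in series, so the same 4.496 mol of electrons passes through the second cell.
2 H₂O → O₂ + 4 H⁺ + 4 e⁻ — 4 mol e⁻ per mol O₂, so n(O₂) = 4.496/4 = 1.124 mol.
V = nRT/P = (1.124 × 8.314 × 320) / (160 × 10³) = 0.0187 m³ = 18.7 L.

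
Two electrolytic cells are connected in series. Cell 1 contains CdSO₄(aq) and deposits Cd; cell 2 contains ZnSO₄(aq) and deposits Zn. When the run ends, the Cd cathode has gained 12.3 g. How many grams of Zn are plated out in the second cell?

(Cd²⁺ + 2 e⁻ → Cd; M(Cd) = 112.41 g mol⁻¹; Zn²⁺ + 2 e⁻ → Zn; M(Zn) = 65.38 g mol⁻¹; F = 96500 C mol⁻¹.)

n(Cd) = 12.3 / 112.41 = 0.1094 mol.
Since Cd²⁺ + 2 e⁻ → Cd, n(e⁻) passed = 2 × 0.1094 = 0.2188 mol.
Cells in series carry the same charge, so the same 0.2188 mol of electrons passes through cell 2.
Zn²⁺ + 2 e⁻ → Zn, so n(Zn) = 0.2188 / 2 = 0.1094 mol.
m(Zn) = 0.1094 × 65.38 = 7.15 g.

7.15 g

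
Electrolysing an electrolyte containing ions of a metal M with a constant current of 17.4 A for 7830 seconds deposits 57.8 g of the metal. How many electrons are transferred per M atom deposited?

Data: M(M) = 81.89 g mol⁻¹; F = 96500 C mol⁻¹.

Q = I·t = 17.40 A × 7830.0 s = 136200 C, so n(e⁻) = 136200/96500 = 1.412 mol.
n(M) deposited = 57.8 / 81.89 = 0.7058 mol.
Electrons per atom = n(e⁻)/n(M) = 1.412 / 0.7058 = 2.00 ≈ 2, so the ion is M²⁺.

2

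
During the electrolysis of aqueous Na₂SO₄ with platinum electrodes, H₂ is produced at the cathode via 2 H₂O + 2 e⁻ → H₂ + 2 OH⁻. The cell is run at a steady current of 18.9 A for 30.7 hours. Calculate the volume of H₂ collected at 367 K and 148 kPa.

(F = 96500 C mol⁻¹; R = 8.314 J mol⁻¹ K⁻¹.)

Q = I·t = 18.90 A × 110520 s = 2089000 C.
n(e⁻) = Q/F = 2089000 / 96500 = 21.65 mol.
2 electrons are transferred per H₂ molecule, so n(H₂) = 21.65 / 2 = 10.82 mol.
V = nRT/P = (10.82 × 8.314 × 367) / (148 × 10³ Pa) = 0.223 m³ = 223 L.

223 L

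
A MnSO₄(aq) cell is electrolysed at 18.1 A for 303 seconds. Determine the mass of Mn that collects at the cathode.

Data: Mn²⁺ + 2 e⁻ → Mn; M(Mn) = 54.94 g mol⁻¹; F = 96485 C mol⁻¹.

Q = I·t = 18.10 A × 303.00 s = 5484 C.
n(e⁻) = Q/F = 5484 / 96485 = 0.05684 mol.
Mn²⁺ + 2 e⁻ → Mn, so n(Mn) = n(e⁻)/2 = 0.02842 mol.
m = n·M = 0.02842 × 54.94 = 1.56 g.

1.56 g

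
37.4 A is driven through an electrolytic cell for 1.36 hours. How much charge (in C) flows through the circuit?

Q = I·t = 37.40 A × 4896.0 s = 1.83 × 10⁵ C.

1.83 × 10⁵ C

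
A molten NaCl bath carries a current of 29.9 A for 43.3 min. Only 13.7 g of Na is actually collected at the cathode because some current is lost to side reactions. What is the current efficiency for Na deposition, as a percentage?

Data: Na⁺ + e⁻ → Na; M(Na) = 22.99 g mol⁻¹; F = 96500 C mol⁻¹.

74.0 %

Q = I·t = 29.90 × 2598.0 = 77680 C; n(e⁻) = 77680/96500 = 0.8050 mol.
Theoretical n(Na) = n(e⁻)/1 = 0.8050 mol, i.e. m_theo = 0.8050 × 22.99 = 18.51 g.
Efficiency = m_actual / m_theo = 13.7 / 18.51 = 74.0 %.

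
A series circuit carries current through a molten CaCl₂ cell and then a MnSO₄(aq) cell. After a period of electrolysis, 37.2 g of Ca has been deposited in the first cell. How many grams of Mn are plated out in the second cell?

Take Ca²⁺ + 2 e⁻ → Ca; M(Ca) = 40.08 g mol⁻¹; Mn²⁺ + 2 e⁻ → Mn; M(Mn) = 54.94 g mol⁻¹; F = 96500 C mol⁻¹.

51.0 g

n(Ca) = 37.2 / 40.08 = 0.9281 mol.
Since Ca²⁺ + 2 e⁻ → Ca, n(e⁻) passed = 2 × 0.9281 = 1.856 mol.
Cells in series carry the same charge, so the same 1.856 mol of electrons passes through cell 2.
Mn²⁺ + 2 e⁻ → Mn, so n(Mn) = 1.856 / 2 = 0.9281 mol.
m(Mn) = 0.9281 × 54.94 = 51.0 g.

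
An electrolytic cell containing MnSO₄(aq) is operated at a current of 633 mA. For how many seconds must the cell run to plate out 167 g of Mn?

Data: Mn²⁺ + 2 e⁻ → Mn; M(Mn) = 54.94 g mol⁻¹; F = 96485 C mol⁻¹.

n(Mn) = m/M = 167 / 54.94 = 3.040 mol.
Each Mn atom requires 2 electrons, so n(e⁻) = 2 × 3.040 = 6.079 mol.
Q = n(e⁻)·F = 6.079 × 96485 = 586600 C.
t = Q/I = 586600 / 0.6330 A = 926600 s.

9.27 × 10⁵ s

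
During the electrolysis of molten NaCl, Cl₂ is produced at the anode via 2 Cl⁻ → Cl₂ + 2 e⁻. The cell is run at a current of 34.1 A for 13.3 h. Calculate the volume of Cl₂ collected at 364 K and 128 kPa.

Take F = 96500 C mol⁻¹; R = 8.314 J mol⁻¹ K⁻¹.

200 L

Q = I·t = 34.10 A × 47880 s = 1633000 C.
n(e⁻) = Q/F = 1633000 / 96500 = 16.92 mol.
2 electrons are transferred per Cl₂ molecule, so n(Cl₂) = 16.92 / 2 = 8.460 mol.
V = nRT/P = (8.460 × 8.314 × 364) / (128 × 10³ Pa) = 0.200 m³ = 200 L.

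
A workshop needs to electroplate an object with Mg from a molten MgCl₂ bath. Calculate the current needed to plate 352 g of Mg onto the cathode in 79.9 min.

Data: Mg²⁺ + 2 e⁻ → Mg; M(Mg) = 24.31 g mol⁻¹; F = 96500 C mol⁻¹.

n(Mg) = 352 / 24.31 = 14.48 mol.
n(e⁻) = 2 × 14.48 = 28.96 mol.
Q = n(e⁻)·F = 28.96 × 96500 = 2795000 C.
I = Q/t = 2795000 / 4794.0 s = 583 A.

583 A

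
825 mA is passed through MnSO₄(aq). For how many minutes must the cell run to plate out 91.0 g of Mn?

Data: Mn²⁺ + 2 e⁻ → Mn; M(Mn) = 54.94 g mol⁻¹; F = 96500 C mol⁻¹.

n(Mn) = m/M = 91.0 / 54.94 = 1.656 mol.
Each Mn atom requires 2 electrons, so n(e⁻) = 2 × 1.656 = 3.313 mol.
Q = n(e⁻)·F = 3.313 × 96500 = 319700 C.
t = Q/I = 319700 / 0.8250 A = 387500 s = 6460 min.

6460 min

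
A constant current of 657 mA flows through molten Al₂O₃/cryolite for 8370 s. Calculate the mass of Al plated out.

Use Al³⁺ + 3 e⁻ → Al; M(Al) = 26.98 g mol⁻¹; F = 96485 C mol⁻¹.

Q = I·t = 0.6570 A × 8370.0 s = 5499 C.
n(e⁻) = Q/F = 5499 / 96485 = 0.05699 mol.
Al³⁺ + 3 e⁻ → Al, so n(Al) = n(e⁻)/3 = 0.01900 mol.
m = n·M = 0.01900 × 26.98 = 0.513 g.

0.513 g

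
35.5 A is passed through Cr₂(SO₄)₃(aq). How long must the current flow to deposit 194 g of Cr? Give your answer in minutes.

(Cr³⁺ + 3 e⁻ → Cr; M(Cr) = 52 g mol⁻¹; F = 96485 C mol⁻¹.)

n(Cr) = m/M = 194 / 52 = 3.731 mol.
Each Cr atom requires 3 electrons, so n(e⁻) = 3 × 3.731 = 11.19 mol.
Q = n(e⁻)·F = 11.19 × 96485 = 1080000 C.
t = Q/I = 1080000 / 35.50 A = 30420 s = 507 min.

507 min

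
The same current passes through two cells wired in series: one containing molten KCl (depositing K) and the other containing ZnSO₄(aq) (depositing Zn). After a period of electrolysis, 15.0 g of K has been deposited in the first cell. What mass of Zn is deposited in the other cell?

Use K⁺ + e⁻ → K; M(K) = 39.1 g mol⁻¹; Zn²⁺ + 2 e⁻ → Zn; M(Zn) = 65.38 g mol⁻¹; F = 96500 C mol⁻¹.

n(K) = 15.0 / 39.1 = 0.3836 mol.
Since K⁺ + e⁻ → K, n(e⁻) passed = 1 × 0.3836 = 0.3836 mol.
Cells in series carry the same charge, so the same 0.3836 mol of electrons passes through cell 2.
Zn²⁺ + 2 e⁻ → Zn, so n(Zn) = 0.3836 / 2 = 0.1918 mol.
m(Zn) = 0.1918 × 65.38 = 12.5 g.

12.5 g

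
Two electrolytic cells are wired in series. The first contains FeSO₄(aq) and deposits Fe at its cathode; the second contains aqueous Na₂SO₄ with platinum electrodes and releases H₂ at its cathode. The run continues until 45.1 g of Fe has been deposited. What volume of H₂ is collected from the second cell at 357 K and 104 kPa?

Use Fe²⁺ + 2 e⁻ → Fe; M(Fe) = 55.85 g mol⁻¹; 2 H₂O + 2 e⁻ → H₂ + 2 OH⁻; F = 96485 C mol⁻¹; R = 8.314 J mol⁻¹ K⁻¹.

23.0 L

n(Fe) = 45.1 / 55.85 = 0.8075 mol, so n(e⁻) = 2 × 0.8075 = 1.615 mol.
The cells are in series, so the same 1.615 mol of electrons passes through the second cell.
2 H₂O + 2 e⁻ → H₂ + 2 OH⁻ — 2 mol e⁻ per mol H₂, so n(H₂) = 1.615/2 = 0.8075 mol.
V = nRT/P = (0.8075 × 8.314 × 357) / (104 × 10³) = 0.0230 m³ = 23.0 L.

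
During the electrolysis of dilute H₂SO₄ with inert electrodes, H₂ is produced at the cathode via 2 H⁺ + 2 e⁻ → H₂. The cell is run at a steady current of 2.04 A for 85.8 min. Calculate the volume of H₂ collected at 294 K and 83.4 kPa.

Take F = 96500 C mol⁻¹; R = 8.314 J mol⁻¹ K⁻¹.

Q = I·t = 2.040 A × 5148.0 s = 10500 C.
n(e⁻) = Q/F = 10500 / 96500 = 0.1088 mol.
2 electrons are transferred per H₂ molecule, so n(H₂) = 0.1088 / 2 = 0.05441 mol.
V = nRT/P = (0.05441 × 8.314 × 294) / (83.4 × 10³ Pa) = 0.00159 m³ = 1.59 L.

1.59 L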